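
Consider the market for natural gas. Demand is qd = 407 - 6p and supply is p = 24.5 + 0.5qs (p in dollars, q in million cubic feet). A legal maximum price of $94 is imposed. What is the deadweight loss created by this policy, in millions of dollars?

0

Rearranging supply gives qs = 2p - 49. Without the control the market clears where 407 - 6p = 2p - 49, i.e. p* = 57 and q* = 65.
Since 94 is above p* = 57, the ceiling does not bind and the free-market outcome prevails.
Since the control does not bind, no trades are prevented and deadweight loss is zero.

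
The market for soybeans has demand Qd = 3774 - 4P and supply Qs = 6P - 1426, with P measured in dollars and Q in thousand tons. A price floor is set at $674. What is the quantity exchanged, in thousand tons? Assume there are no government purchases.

1078

Without the control the market clears where 3774 - 4P = 6P - 1426, i.e. P* = 520 and Q* = 1694.
Since 674 > 520, the floor is binding.
At P = 674: Qd = 3774 - 4·674 = 1078 and Qs = 6·674 - 1426 = 2618.
The quantity actually transacted is the short side, demand: 1078.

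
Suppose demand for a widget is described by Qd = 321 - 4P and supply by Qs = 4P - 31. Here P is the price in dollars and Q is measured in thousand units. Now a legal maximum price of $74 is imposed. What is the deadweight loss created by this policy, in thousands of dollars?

Setting quantity demanded equal to quantity supplied, 321 - 4P = 4P - 31, gives P* = 44 and Q* = 145.
Since 74 is above P* = 44, the ceiling does not bind and the free-market outcome prevails.
Since the control does not bind, no trades are prevented and deadweight loss is zero.

0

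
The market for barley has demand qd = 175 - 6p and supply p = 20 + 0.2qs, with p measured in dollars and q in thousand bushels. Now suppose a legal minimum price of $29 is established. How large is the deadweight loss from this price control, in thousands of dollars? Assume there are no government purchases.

105.6

Rearranging supply gives qs = 5p - 100. Equilibrium: 175 - 6p = 5p - 100, so 275 = 11p and p* = 25, q* = 25.
Because the floor (29) lies above the market-clearing price, it is binding.
At p = 29: qd = 175 - 6·29 = 1 and qs = 5·29 - 100 = 45.
Quantity traded falls to 1. At q = 1 the demand price is (175 - 1)/6 = 29 and the supply price is (100 + 1)/5 = 20.2.
Deadweight loss = ½ · (29 - 20.2) · (25 - 1) = ½ · 8.8 · 24 = 105.6.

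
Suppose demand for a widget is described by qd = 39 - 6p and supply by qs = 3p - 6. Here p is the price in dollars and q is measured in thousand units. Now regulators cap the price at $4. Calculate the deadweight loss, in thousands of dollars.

In a free market, 39 - 6p = 3p - 6 gives the equilibrium p* = 5, q* = 9.
Since 4 < 5, the ceiling is binding.
At p = 4: qd = 39 - 6·4 = 15 and qs = 3·4 - 6 = 6.
Quantity traded falls to 6. At q = 6 the demand price is (39 - 6)/6 = 5.5 and the supply price is (6 + 6)/3 = 4.
Deadweight loss = ½ · (5.5 - 4) · (9 - 6) = ½ · 1.5 · 3 = 2.25.

2.25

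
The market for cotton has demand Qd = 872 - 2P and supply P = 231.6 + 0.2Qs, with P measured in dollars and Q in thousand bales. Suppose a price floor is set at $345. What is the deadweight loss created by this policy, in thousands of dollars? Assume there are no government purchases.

4235

Rearranging supply gives Qs = 5P - 1158. Without the control the market clears where 872 - 2P = 5P - 1158, i.e. P* = 290 and Q* = 292.
The floor of 345 is above the equilibrium price 290, so it binds.
At P = 345: Qd = 872 - 2·345 = 182 and Qs = 5·345 - 1158 = 567.
Quantity traded falls to 182. At Q = 182 the demand price is (872 - 182)/2 = 345 and the supply price is (1158 + 182)/5 = 268.
Deadweight loss = ½ · (345 - 268) · (292 - 182) = ½ · 77 · 110 = 4235.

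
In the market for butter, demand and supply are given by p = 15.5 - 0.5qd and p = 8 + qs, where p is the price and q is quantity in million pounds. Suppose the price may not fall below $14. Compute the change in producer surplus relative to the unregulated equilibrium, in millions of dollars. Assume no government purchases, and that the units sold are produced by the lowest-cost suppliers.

1

Rearranging demand gives qd = 31 - 2p; rearranging supply gives qs = p - 8. Without the control the market clears where 31 - 2p = p - 8, i.e. p* = 13 and q* = 5.
Since 14 > 13, the floor is binding.
At p = 14: qd = 31 - 2·14 = 3 and qs = 14 - 8 = 6.
Producer surplus without the control is ½ · (13 - 8) · 5 = 12.5.
With the floor, 3 units are sold at 14. The supply price at q = 3 is 11, so PS = ½ · [(14 - 8) + (14 - 11)] · 3 = 13.5.
Change in producer surplus = 13.5 - 12.5 = 1.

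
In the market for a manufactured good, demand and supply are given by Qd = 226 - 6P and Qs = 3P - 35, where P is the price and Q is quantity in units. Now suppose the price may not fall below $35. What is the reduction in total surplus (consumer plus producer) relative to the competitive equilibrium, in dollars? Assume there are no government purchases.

324

Equilibrium: 226 - 6P = 3P - 35, so 261 = 9P and P* = 29, Q* = 52.
Since 35 > 29, the floor is binding.
At P = 35: Qd = 226 - 6·35 = 16 and Qs = 3·35 - 35 = 70.
Quantity traded falls to 16. At Q = 16 the demand price is (226 - 16)/6 = 35 and the supply price is (35 + 16)/3 = 17.
Deadweight loss = ½ · (35 - 17) · (52 - 16) = ½ · 18 · 36 = 324.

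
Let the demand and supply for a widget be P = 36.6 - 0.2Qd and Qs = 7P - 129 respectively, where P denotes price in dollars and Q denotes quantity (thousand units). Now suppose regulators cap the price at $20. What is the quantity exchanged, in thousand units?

Rearranging demand gives Qd = 183 - 5P. Equilibrium: 183 - 5P = 7P - 129, so 312 = 12P and P* = 26, Q* = 53.
The ceiling of 20 is below the equilibrium price 26, so it binds.
At P = 20: Qd = 183 - 5·20 = 83 and Qs = 7·20 - 129 = 11.
The quantity actually transacted is the short side, supply: 11.

11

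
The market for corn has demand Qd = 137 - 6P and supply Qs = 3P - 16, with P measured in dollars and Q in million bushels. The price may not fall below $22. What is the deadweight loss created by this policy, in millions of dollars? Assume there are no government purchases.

225

Equilibrium: 137 - 6P = 3P - 16, so 153 = 9P and P* = 17, Q* = 35.
The floor of 22 is above the equilibrium price 17, so it binds.
At P = 22: Qd = 137 - 6·22 = 5 and Qs = 3·22 - 16 = 50.
Quantity traded falls to 5. At Q = 5 the demand price is (137 - 5)/6 = 22 and the supply price is (16 + 5)/3 = 7.
Deadweight loss = ½ · (22 - 7) · (35 - 5) = ½ · 15 · 30 = 225.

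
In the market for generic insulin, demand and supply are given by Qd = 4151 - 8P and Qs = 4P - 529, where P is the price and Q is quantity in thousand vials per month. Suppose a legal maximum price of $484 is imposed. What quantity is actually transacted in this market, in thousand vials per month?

Setting quantity demanded equal to quantity supplied, 4151 - 8P = 4P - 529, gives P* = 390 and Q* = 1031.
The ceiling of 484 is above the equilibrium price 390, so it is not binding; the market clears at P* = 390, Q* = 1031.

1031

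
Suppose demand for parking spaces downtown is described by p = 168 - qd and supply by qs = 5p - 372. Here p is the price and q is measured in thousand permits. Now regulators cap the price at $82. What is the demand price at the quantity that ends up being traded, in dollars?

130

Rearranging demand gives qd = 168 - p. Without the control the market clears where 168 - p = 5p - 372, i.e. p* = 90 and q* = 78.
The ceiling of 82 is below the equilibrium price 90, so it binds.
At p = 82: qd = 168 - 82 = 86 and qs = 5·82 - 372 = 38.
Only 38 units reach the market. On the demand curve, the marginal buyer's willingness to pay at q = 38 is (168 - 38) = 130.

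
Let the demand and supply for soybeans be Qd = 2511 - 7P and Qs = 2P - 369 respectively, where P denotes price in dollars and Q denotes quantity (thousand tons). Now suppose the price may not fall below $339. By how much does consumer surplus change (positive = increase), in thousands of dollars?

In a free market, 2511 - 7P = 2P - 369 gives the equilibrium P* = 320, Q* = 271.
Since 339 > 320, the floor is binding.
At P = 339: Qd = 2511 - 7·339 = 138 and Qs = 2·339 - 369 = 309.
Consumer surplus without the control is ½ · (2511/7 - 320) · 271 = 73441/14.
With the floor, consumers buy 138 units at 339, so CS = ½ · (2511/7 - 339) · 138 = 9522/7.
Change in consumer surplus = 9522/7 - 73441/14 = -3885.5.

-3885.5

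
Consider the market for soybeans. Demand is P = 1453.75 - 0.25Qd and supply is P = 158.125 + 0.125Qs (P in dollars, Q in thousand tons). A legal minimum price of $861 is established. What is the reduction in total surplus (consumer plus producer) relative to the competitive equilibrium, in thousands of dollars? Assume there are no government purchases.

220323

Rearranging demand gives Qd = 5815 - 4P; rearranging supply gives Qs = 8P - 1265. Setting quantity demanded equal to quantity supplied, 5815 - 4P = 8P - 1265, gives P* = 590 and Q* = 3455.
Since 861 > 590, the floor is binding.
At P = 861: Qd = 5815 - 4·861 = 2371 and Qs = 8·861 - 1265 = 5623.
Quantity traded falls to 2371. At Q = 2371 the demand price is (5815 - 2371)/4 = 861 and the supply price is (1265 + 2371)/8 = 454.5.
Deadweight loss = ½ · (861 - 454.5) · (3455 - 2371) = ½ · 406.5 · 1084 = 220323.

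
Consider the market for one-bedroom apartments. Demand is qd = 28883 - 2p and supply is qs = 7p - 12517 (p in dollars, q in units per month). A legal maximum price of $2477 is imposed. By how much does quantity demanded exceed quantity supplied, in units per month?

19107

Setting quantity demanded equal to quantity supplied, 28883 - 2p = 7p - 12517, gives p* = 4600 and q* = 19683.
Since 2477 < 4600, the ceiling is binding.
At p = 2477: qd = 28883 - 2·2477 = 23929 and qs = 7·2477 - 12517 = 4822.
Shortage = qd - qs = 23929 - 4822 = 19107.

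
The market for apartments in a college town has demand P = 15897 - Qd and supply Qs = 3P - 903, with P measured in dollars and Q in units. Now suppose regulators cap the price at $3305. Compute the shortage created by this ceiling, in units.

3580

Rearranging demand gives Qd = 15897 - P. In a free market, 15897 - P = 3P - 903 gives the equilibrium P* = 4200, Q* = 11697.
The ceiling of 3305 is below the equilibrium price 4200, so it binds.
At P = 3305: Qd = 15897 - 3305 = 12592 and Qs = 3·3305 - 903 = 9012.
Shortage = Qd - Qs = 12592 - 9012 = 3580.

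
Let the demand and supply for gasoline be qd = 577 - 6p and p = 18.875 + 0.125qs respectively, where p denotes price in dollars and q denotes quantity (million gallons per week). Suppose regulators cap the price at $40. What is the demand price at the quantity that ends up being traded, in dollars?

Rearranging supply gives qs = 8p - 151. Without the control the market clears where 577 - 6p = 8p - 151, i.e. p* = 52 and q* = 265.
The ceiling of 40 is below the equilibrium price 52, so it binds.
At p = 40: qd = 577 - 6·40 = 337 and qs = 8·40 - 151 = 169.
Only 169 units reach the market. On the demand curve, the marginal buyer's willingness to pay at q = 169 is (577 - 169)/6 = 68.

68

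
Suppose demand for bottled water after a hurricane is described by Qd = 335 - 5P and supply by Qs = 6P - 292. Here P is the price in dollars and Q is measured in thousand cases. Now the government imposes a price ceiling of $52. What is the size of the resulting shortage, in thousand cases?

55

Without the control the market clears where 335 - 5P = 6P - 292, i.e. P* = 57 and Q* = 50.
Because the ceiling (52) lies below the market-clearing price, it is binding.
At P = 52: Qd = 335 - 5·52 = 75 and Qs = 6·52 - 292 = 20.
Shortage = Qd - Qs = 75 - 20 = 55.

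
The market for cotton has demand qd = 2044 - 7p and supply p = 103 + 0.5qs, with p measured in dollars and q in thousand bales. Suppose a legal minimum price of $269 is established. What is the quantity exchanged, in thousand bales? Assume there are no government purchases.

Rearranging supply gives qs = 2p - 206. In a free market, 2044 - 7p = 2p - 206 gives the equilibrium p* = 250, q* = 294.
Because the floor (269) lies above the market-clearing price, it is binding.
At p = 269: qd = 2044 - 7·269 = 161 and qs = 2·269 - 206 = 332.
The quantity actually transacted is the short side, demand: 161.

161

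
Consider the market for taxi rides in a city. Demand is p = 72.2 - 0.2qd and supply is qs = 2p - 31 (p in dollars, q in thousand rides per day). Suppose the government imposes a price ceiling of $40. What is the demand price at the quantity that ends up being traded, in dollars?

62.4

Rearranging demand gives qd = 361 - 5p. Equilibrium: 361 - 5p = 2p - 31, so 392 = 7p and p* = 56, q* = 81.
The ceiling of 40 is below the equilibrium price 56, so it binds.
At p = 40: qd = 361 - 5·40 = 161 and qs = 2·40 - 31 = 49.
Only 49 units reach the market. On the demand curve, the marginal buyer's willingness to pay at q = 49 is (361 - 49)/5 = 62.4.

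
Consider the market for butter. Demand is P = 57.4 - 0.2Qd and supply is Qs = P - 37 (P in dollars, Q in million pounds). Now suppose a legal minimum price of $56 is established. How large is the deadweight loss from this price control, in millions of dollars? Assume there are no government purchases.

60

Rearranging demand gives Qd = 287 - 5P. In a free market, 287 - 5P = P - 37 gives the equilibrium P* = 54, Q* = 17.
Because the floor (56) lies above the market-clearing price, it is binding.
At P = 56: Qd = 287 - 5·56 = 7 and Qs = 56 - 37 = 19.
Quantity traded falls to 7. At Q = 7 the demand price is (287 - 7)/5 = 56 and the supply price is 37 + 7 = 44.
Deadweight loss = ½ · (56 - 44) · (17 - 7) = ½ · 12 · 10 = 60.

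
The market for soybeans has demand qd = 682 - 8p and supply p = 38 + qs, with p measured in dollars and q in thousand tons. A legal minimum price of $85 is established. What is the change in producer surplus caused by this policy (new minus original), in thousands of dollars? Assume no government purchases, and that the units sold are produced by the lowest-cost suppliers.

Rearranging supply gives qs = p - 38. Setting quantity demanded equal to quantity supplied, 682 - 8p = p - 38, gives p* = 80 and q* = 42.
The floor of 85 is above the equilibrium price 80, so it binds.
At p = 85: qd = 682 - 8·85 = 2 and qs = 85 - 38 = 47.
Producer surplus without the control is ½ · (80 - 38) · 42 = 882.
With the floor, 2 units are sold at 85. The supply price at q = 2 is 40, so PS = ½ · [(85 - 38) + (85 - 40)] · 2 = 92.
Change in producer surplus = 92 - 882 = -790.

-790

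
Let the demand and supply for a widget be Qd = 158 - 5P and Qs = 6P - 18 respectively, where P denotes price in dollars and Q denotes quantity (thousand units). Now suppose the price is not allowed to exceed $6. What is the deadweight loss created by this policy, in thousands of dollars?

660

Equilibrium: 158 - 5P = 6P - 18, so 176 = 11P and P* = 16, Q* = 78.
Since 6 < 16, the ceiling is binding.
At P = 6: Qd = 158 - 5·6 = 128 and Qs = 6·6 - 18 = 18.
Quantity traded falls to 18. At Q = 18 the demand price is (158 - 18)/5 = 28 and the supply price is (18 + 18)/6 = 6.
Deadweight loss = ½ · (28 - 6) · (78 - 18) = ½ · 22 · 60 = 660.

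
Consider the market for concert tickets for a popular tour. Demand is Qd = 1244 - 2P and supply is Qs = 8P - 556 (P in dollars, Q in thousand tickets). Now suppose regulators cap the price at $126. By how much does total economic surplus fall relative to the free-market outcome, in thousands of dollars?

Without the control the market clears where 1244 - 2P = 8P - 556, i.e. P* = 180 and Q* = 884.
Because the ceiling (126) lies below the market-clearing price, it is binding.
At P = 126: Qd = 1244 - 2·126 = 992 and Qs = 8·126 - 556 = 452.
Quantity traded falls to 452. At Q = 452 the demand price is (1244 - 452)/2 = 396 and the supply price is (556 + 452)/8 = 126.
Deadweight loss = ½ · (396 - 126) · (884 - 452) = ½ · 270 · 432 = 58320.

58320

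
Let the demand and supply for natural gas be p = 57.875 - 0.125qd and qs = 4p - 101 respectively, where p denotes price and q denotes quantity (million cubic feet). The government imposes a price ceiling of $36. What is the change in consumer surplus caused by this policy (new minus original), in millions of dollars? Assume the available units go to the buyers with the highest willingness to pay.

Rearranging demand gives qd = 463 - 8p. Setting quantity demanded equal to quantity supplied, 463 - 8p = 4p - 101, gives p* = 47 and q* = 87.
The ceiling of 36 is below the equilibrium price 47, so it binds.
At p = 36: qd = 463 - 8·36 = 175 and qs = 4·36 - 101 = 43.
Consumer surplus without the control is ½ · (57.875 - 47) · 87 = 473.0625.
With the ceiling, 43 units are sold at 36 (assume they go to the highest-value buyers). The demand price at q = 43 is 52.5, so CS = ½ · [(57.875 - 36) + (52.5 - 36)] · 43 = 825.0625.
Change in consumer surplus = 825.0625 - 473.0625 = 352.

352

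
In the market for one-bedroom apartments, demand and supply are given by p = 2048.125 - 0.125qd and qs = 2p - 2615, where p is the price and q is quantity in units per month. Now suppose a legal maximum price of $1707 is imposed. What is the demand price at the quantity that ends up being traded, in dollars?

1948.25

Rearranging demand gives qd = 16385 - 8p. In a free market, 16385 - 8p = 2p - 2615 gives the equilibrium p* = 1900, q* = 1185.
Because the ceiling (1707) lies below the market-clearing price, it is binding.
At p = 1707: qd = 16385 - 8·1707 = 2729 and qs = 2·1707 - 2615 = 799.
Only 799 units reach the market. On the demand curve, the marginal buyer's willingness to pay at q = 799 is (16385 - 799)/8 = 1948.25.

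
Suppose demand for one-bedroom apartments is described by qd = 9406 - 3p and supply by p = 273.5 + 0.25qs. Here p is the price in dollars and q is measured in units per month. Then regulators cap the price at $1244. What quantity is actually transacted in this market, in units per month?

3882

Rearranging supply gives qs = 4p - 1094. Setting quantity demanded equal to quantity supplied, 9406 - 3p = 4p - 1094, gives p* = 1500 and q* = 4906.
Since 1244 < 1500, the ceiling is binding.
At p = 1244: qd = 9406 - 3·1244 = 5674 and qs = 4·1244 - 1094 = 3882.
The quantity actually transacted is the short side, supply: 3882.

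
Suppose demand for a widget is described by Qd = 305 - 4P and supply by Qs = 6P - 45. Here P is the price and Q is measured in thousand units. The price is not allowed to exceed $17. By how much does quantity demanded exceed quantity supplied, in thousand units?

In a free market, 305 - 4P = 6P - 45 gives the equilibrium P* = 35, Q* = 165.
Since 17 < 35, the ceiling is binding.
At P = 17: Qd = 305 - 4·17 = 237 and Qs = 6·17 - 45 = 57.
Shortage = Qd - Qs = 237 - 57 = 180.

180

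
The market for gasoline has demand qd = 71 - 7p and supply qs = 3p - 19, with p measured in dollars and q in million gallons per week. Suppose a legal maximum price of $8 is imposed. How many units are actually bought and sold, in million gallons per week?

Setting quantity demanded equal to quantity supplied, 71 - 7p = 3p - 19, gives p* = 9 and q* = 8.
Because the ceiling (8) lies below the market-clearing price, it is binding.
At p = 8: qd = 71 - 7·8 = 15 and qs = 3·8 - 19 = 5.
The quantity actually transacted is the short side, supply: 5.

5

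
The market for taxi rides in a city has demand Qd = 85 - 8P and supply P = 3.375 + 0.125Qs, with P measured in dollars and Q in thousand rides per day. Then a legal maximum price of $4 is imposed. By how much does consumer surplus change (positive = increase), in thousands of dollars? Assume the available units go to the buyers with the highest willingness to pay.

-21

Rearranging supply gives Qs = 8P - 27. Equilibrium: 85 - 8P = 8P - 27, so 112 = 16P and P* = 7, Q* = 29.
The ceiling of 4 is below the equilibrium price 7, so it binds.
At P = 4: Qd = 85 - 8·4 = 53 and Qs = 8·4 - 27 = 5.
Consumer surplus without the control is ½ · (10.625 - 7) · 29 = 52.5625.
With the ceiling, 5 units are sold at 4 (assume they go to the highest-value buyers). The demand price at Q = 5 is 10, so CS = ½ · [(10.625 - 4) + (10 - 4)] · 5 = 31.5625.
Change in consumer surplus = 31.5625 - 52.5625 = -21.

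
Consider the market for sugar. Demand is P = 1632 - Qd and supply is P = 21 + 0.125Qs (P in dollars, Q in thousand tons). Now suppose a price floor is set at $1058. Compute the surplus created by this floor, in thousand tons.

7722

Rearranging demand gives Qd = 1632 - P; rearranging supply gives Qs = 8P - 168. Without the control the market clears where 1632 - P = 8P - 168, i.e. P* = 200 and Q* = 1432.
Since 1058 > 200, the floor is binding.
At P = 1058: Qd = 1632 - 1058 = 574 and Qs = 8·1058 - 168 = 8296.
Surplus = Qs - Qd = 8296 - 574 = 7722.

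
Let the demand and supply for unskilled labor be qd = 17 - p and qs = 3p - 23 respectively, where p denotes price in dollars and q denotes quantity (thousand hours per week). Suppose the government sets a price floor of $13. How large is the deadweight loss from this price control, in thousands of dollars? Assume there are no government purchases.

6

Equilibrium: 17 - p = 3p - 23, so 40 = 4p and p* = 10, q* = 7.
The floor of 13 is above the equilibrium price 10, so it binds.
At p = 13: qd = 17 - 13 = 4 and qs = 3·13 - 23 = 16.
Quantity traded falls to 4. At q = 4 the demand price is 17 - 4 = 13 and the supply price is (23 + 4)/3 = 9.
Deadweight loss = ½ · (13 - 9) · (7 - 4) = ½ · 4 · 3 = 6.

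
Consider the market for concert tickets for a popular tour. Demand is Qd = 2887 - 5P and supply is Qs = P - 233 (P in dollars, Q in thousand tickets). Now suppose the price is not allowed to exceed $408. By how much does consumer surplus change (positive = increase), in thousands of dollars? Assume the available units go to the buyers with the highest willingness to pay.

Without the control the market clears where 2887 - 5P = P - 233, i.e. P* = 520 and Q* = 287.
Since 408 < 520, the ceiling is binding.
At P = 408: Qd = 2887 - 5·408 = 847 and Qs = 408 - 233 = 175.
Consumer surplus without the control is ½ · (577.4 - 520) · 287 = 8236.9.
With the ceiling, 175 units are sold at 408 (assume they go to the highest-value buyers). The demand price at Q = 175 is 542.4, so CS = ½ · [(577.4 - 408) + (542.4 - 408)] · 175 = 26582.5.
Change in consumer surplus = 26582.5 - 8236.9 = 18345.6.

18345.6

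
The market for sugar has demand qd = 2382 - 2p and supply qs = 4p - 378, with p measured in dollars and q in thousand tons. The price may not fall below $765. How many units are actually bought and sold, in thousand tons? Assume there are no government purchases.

Equilibrium: 2382 - 2p = 4p - 378, so 2760 = 6p and p* = 460, q* = 1462.
Since 765 > 460, the floor is binding.
At p = 765: qd = 2382 - 2·765 = 852 and qs = 4·765 - 378 = 2682.
The quantity actually transacted is the short side, demand: 852.

852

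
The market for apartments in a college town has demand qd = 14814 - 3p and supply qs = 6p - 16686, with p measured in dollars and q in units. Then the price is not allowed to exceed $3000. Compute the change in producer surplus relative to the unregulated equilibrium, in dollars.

-1407000

Equilibrium: 14814 - 3p = 6p - 16686, so 31500 = 9p and p* = 3500, q* = 4314.
Because the ceiling (3000) lies below the market-clearing price, it is binding.
At p = 3000: qd = 14814 - 3·3000 = 5814 and qs = 6·3000 - 16686 = 1314.
Producer surplus without the control is ½ · (3500 - 2781) · 4314 = 1550883.
With the ceiling, producers sell 1314 units at 3000, so PS = ½ · (3000 - 2781) · 1314 = 143883.
Change in producer surplus = 143883 - 1550883 = -1407000.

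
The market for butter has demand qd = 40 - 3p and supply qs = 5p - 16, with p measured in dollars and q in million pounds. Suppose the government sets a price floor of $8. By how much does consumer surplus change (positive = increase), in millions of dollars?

Without the control the market clears where 40 - 3p = 5p - 16, i.e. p* = 7 and q* = 19.
Since 8 > 7, the floor is binding.
At p = 8: qd = 40 - 3·8 = 16 and qs = 5·8 - 16 = 24.
Consumer surplus without the control is ½ · (40/3 - 7) · 19 = 361/6.
With the floor, consumers buy 16 units at 8, so CS = ½ · (40/3 - 8) · 16 = 128/3.
Change in consumer surplus = 128/3 - 361/6 = -17.5.

-17.5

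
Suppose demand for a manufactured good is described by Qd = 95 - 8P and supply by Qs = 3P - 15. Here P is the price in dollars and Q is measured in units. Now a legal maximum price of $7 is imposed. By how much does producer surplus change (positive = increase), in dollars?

-31.5

Without the control the market clears where 95 - 8P = 3P - 15, i.e. P* = 10 and Q* = 15.
Since 7 < 10, the ceiling is binding.
At P = 7: Qd = 95 - 8·7 = 39 and Qs = 3·7 - 15 = 6.
Producer surplus without the control is ½ · (10 - 5) · 15 = 37.5.
With the ceiling, producers sell 6 units at 7, so PS = ½ · (7 - 5) · 6 = 6.
Change in producer surplus = 6 - 37.5 = -31.5.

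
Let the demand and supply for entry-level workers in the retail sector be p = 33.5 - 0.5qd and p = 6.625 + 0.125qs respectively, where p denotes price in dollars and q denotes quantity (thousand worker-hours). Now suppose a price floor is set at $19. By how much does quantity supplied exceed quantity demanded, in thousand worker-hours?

70

Rearranging demand gives qd = 67 - 2p; rearranging supply gives qs = 8p - 53. Equilibrium: 67 - 2p = 8p - 53, so 120 = 10p and p* = 12, q* = 43.
Because the floor (19) lies above the market-clearing price, it is binding.
At p = 19: qd = 67 - 2·19 = 29 and qs = 8·19 - 53 = 99.
Surplus = qs - qd = 99 - 29 = 70.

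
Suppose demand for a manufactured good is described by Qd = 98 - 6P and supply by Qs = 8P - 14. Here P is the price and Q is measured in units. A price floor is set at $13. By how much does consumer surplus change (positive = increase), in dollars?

Equilibrium: 98 - 6P = 8P - 14, so 112 = 14P and P* = 8, Q* = 50.
Because the floor (13) lies above the market-clearing price, it is binding.
At P = 13: Qd = 98 - 6·13 = 20 and Qs = 8·13 - 14 = 90.
Consumer surplus without the control is ½ · (49/3 - 8) · 50 = 625/3.
With the floor, consumers buy 20 units at 13, so CS = ½ · (49/3 - 13) · 20 = 100/3.
Change in consumer surplus = 100/3 - 625/3 = -175.

-175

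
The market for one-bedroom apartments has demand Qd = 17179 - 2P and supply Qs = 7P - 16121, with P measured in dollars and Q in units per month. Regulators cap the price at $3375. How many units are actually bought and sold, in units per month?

Equilibrium: 17179 - 2P = 7P - 16121, so 33300 = 9P and P* = 3700, Q* = 9779.
Since 3375 < 3700, the ceiling is binding.
At P = 3375: Qd = 17179 - 2·3375 = 10429 and Qs = 7·3375 - 16121 = 7504.
The quantity actually transacted is the short side, supply: 7504.

7504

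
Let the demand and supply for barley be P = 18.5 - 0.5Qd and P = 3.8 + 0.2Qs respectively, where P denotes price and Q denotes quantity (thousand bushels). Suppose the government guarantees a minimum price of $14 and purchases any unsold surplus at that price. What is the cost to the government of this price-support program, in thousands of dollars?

Rearranging demand gives Qd = 37 - 2P; rearranging supply gives Qs = 5P - 19. Equilibrium: 37 - 2P = 5P - 19, so 56 = 7P and P* = 8, Q* = 21.
Because the floor (14) lies above the market-clearing price, it is binding.
At P = 14: Qd = 37 - 2·14 = 9 and Qs = 5·14 - 19 = 51.
Surplus = Qs - Qd = 42.
Government expenditure = surplus × support price = 42 × 14 = 588.

588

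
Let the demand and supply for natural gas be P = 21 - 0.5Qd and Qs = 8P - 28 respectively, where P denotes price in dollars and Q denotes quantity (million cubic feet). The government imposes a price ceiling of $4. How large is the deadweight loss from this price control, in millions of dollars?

180

Rearranging demand gives Qd = 42 - 2P. Without the control the market clears where 42 - 2P = 8P - 28, i.e. P* = 7 and Q* = 28.
The ceiling of 4 is below the equilibrium price 7, so it binds.
At P = 4: Qd = 42 - 2·4 = 34 and Qs = 8·4 - 28 = 4.
Quantity traded falls to 4. At Q = 4 the demand price is (42 - 4)/2 = 19 and the supply price is (28 + 4)/8 = 4.
Deadweight loss = ½ · (19 - 4) · (28 - 4) = ½ · 15 · 24 = 180.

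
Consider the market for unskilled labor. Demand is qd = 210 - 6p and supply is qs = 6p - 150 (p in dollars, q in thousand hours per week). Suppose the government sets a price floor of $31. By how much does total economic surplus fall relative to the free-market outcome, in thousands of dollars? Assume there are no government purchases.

6

Setting quantity demanded equal to quantity supplied, 210 - 6p = 6p - 150, gives p* = 30 and q* = 30.
Because the floor (31) lies above the market-clearing price, it is binding.
At p = 31: qd = 210 - 6·31 = 24 and qs = 6·31 - 150 = 36.
Quantity traded falls to 24. At q = 24 the demand price is (210 - 24)/6 = 31 and the supply price is (150 + 24)/6 = 29.
Deadweight loss = ½ · (31 - 29) · (30 - 24) = ½ · 2 · 6 = 6.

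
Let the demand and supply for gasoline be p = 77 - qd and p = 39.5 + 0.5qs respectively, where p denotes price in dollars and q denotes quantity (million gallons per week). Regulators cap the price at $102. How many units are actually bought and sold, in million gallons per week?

Rearranging demand gives qd = 77 - p; rearranging supply gives qs = 2p - 79. Setting quantity demanded equal to quantity supplied, 77 - p = 2p - 79, gives p* = 52 and q* = 25.
The ceiling of 102 is above the equilibrium price 52, so it is not binding; the market clears at p* = 52, q* = 25.

25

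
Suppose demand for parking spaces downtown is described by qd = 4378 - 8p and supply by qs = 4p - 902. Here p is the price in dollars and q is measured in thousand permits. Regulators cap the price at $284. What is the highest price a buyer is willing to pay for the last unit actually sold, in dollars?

518

In a free market, 4378 - 8p = 4p - 902 gives the equilibrium p* = 440, q* = 858.
Since 284 < 440, the ceiling is binding.
At p = 284: qd = 4378 - 8·284 = 2106 and qs = 4·284 - 902 = 234.
Only 234 units reach the market. On the demand curve, the marginal buyer's willingness to pay at q = 234 is (4378 - 234)/8 = 518.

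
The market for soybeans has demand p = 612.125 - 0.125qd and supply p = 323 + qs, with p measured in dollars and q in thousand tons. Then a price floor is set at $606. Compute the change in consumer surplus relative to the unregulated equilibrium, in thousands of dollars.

Rearranging demand gives qd = 4897 - 8p; rearranging supply gives qs = p - 323. Equilibrium: 4897 - 8p = p - 323, so 5220 = 9p and p* = 580, q* = 257.
The floor of 606 is above the equilibrium price 580, so it binds.
At p = 606: qd = 4897 - 8·606 = 49 and qs = 606 - 323 = 283.
Consumer surplus without the control is ½ · (612.125 - 580) · 257 = 4128.0625.
With the floor, consumers buy 49 units at 606, so CS = ½ · (612.125 - 606) · 49 = 150.0625.
Change in consumer surplus = 150.0625 - 4128.0625 = -3978.

-3978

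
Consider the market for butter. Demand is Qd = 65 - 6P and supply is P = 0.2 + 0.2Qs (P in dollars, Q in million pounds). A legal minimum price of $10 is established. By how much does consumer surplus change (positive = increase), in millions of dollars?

-68

Rearranging supply gives Qs = 5P - 1. Without the control the market clears where 65 - 6P = 5P - 1, i.e. P* = 6 and Q* = 29.
Because the floor (10) lies above the market-clearing price, it is binding.
At P = 10: Qd = 65 - 6·10 = 5 and Qs = 5·10 - 1 = 49.
Consumer surplus without the control is ½ · (65/6 - 6) · 29 = 841/12.
With the floor, consumers buy 5 units at 10, so CS = ½ · (65/6 - 10) · 5 = 25/12.
Change in consumer surplus = 25/12 - 841/12 = -68.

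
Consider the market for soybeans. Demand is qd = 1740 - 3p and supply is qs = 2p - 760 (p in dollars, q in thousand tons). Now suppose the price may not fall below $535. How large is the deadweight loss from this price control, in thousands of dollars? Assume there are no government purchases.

4593.75

Without the control the market clears where 1740 - 3p = 2p - 760, i.e. p* = 500 and q* = 240.
The floor of 535 is above the equilibrium price 500, so it binds.
At p = 535: qd = 1740 - 3·535 = 135 and qs = 2·535 - 760 = 310.
Quantity traded falls to 135. At q = 135 the demand price is (1740 - 135)/3 = 535 and the supply price is (760 + 135)/2 = 447.5.
Deadweight loss = ½ · (535 - 447.5) · (240 - 135) = ½ · 87.5 · 105 = 4593.75.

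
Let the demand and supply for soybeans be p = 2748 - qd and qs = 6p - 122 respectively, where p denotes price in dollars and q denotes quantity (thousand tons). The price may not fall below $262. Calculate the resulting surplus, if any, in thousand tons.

Rearranging demand gives qd = 2748 - p. Equilibrium: 2748 - p = 6p - 122, so 2870 = 7p and p* = 410, q* = 2338.
The floor of 262 is below the equilibrium price 410, so it is not binding; the market clears at p* = 410, q* = 2338.
Since the control does not bind, there is no surplus.

0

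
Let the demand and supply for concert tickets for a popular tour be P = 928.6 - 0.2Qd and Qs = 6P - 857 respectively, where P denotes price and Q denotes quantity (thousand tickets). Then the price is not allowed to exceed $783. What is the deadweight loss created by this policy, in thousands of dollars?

Rearranging demand gives Qd = 4643 - 5P. Without the control the market clears where 4643 - 5P = 6P - 857, i.e. P* = 500 and Q* = 2143.
The ceiling of 783 is above the equilibrium price 500, so it is not binding; the market clears at P* = 500, Q* = 2143.
Since the control does not bind, no trades are prevented and deadweight loss is zero.

0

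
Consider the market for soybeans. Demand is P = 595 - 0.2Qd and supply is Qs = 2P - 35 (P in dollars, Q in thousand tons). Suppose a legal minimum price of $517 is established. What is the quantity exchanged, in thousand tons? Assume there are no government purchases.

Rearranging demand gives Qd = 2975 - 5P. Setting quantity demanded equal to quantity supplied, 2975 - 5P = 2P - 35, gives P* = 430 and Q* = 825.
Because the floor (517) lies above the market-clearing price, it is binding.
At P = 517: Qd = 2975 - 5·517 = 390 and Qs = 2·517 - 35 = 999.
The quantity actually transacted is the short side, demand: 390.

390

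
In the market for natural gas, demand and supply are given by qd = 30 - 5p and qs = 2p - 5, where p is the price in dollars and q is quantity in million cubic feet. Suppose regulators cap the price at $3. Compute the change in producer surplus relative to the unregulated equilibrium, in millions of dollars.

-6

Setting quantity demanded equal to quantity supplied, 30 - 5p = 2p - 5, gives p* = 5 and q* = 5.
Because the ceiling (3) lies below the market-clearing price, it is binding.
At p = 3: qd = 30 - 5·3 = 15 and qs = 2·3 - 5 = 1.
Producer surplus without the control is ½ · (5 - 2.5) · 5 = 6.25.
With the ceiling, producers sell 1 units at 3, so PS = ½ · (3 - 2.5) · 1 = 0.25.
Change in producer surplus = 0.25 - 6.25 = -6.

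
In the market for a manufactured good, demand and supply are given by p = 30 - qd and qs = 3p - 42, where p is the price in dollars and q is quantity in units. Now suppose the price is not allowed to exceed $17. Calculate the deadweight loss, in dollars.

6

Rearranging demand gives qd = 30 - p. Without the control the market clears where 30 - p = 3p - 42, i.e. p* = 18 and q* = 12.
The ceiling of 17 is below the equilibrium price 18, so it binds.
At p = 17: qd = 30 - 17 = 13 and qs = 3·17 - 42 = 9.
Quantity traded falls to 9. At q = 9 the demand price is 30 - 9 = 21 and the supply price is (42 + 9)/3 = 17.
Deadweight loss = ½ · (21 - 17) · (12 - 9) = ½ · 4 · 3 = 6.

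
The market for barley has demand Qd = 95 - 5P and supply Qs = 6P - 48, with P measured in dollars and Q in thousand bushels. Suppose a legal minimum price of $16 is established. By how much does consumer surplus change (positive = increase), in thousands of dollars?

Without the control the market clears where 95 - 5P = 6P - 48, i.e. P* = 13 and Q* = 30.
The floor of 16 is above the equilibrium price 13, so it binds.
At P = 16: Qd = 95 - 5·16 = 15 and Qs = 6·16 - 48 = 48.
Consumer surplus without the control is ½ · (19 - 13) · 30 = 90.
With the floor, consumers buy 15 units at 16, so CS = ½ · (19 - 16) · 15 = 22.5.
Change in consumer surplus = 22.5 - 90 = -67.5.

-67.5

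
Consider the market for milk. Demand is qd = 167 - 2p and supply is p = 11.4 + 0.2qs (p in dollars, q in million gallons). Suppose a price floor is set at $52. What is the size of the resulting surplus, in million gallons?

Rearranging supply gives qs = 5p - 57. Setting quantity demanded equal to quantity supplied, 167 - 2p = 5p - 57, gives p* = 32 and q* = 103.
Because the floor (52) lies above the market-clearing price, it is binding.
At p = 52: qd = 167 - 2·52 = 63 and qs = 5·52 - 57 = 203.
Surplus = qs - qd = 203 - 63 = 140.

140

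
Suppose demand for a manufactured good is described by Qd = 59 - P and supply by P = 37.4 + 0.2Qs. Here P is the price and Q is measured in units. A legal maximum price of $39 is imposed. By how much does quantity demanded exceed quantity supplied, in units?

Rearranging supply gives Qs = 5P - 187. Without the control the market clears where 59 - P = 5P - 187, i.e. P* = 41 and Q* = 18.
Because the ceiling (39) lies below the market-clearing price, it is binding.
At P = 39: Qd = 59 - 39 = 20 and Qs = 5·39 - 187 = 8.
Shortage = Qd - Qs = 20 - 8 = 12.

12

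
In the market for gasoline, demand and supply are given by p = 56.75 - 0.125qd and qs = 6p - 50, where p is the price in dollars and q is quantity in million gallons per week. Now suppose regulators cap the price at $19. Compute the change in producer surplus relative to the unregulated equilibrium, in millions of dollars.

Rearranging demand gives qd = 454 - 8p. In a free market, 454 - 8p = 6p - 50 gives the equilibrium p* = 36, q* = 166.
Since 19 < 36, the ceiling is binding.
At p = 19: qd = 454 - 8·19 = 302 and qs = 6·19 - 50 = 64.
Producer surplus without the control is ½ · (36 - 25/3) · 166 = 6889/3.
With the ceiling, producers sell 64 units at 19, so PS = ½ · (19 - 25/3) · 64 = 1024/3.
Change in producer surplus = 1024/3 - 6889/3 = -1955.

-1955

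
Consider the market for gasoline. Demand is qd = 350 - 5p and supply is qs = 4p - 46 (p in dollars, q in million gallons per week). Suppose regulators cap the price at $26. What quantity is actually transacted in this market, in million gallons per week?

58

In a free market, 350 - 5p = 4p - 46 gives the equilibrium p* = 44, q* = 130.
Since 26 < 44, the ceiling is binding.
At p = 26: qd = 350 - 5·26 = 220 and qs = 4·26 - 46 = 58.
The quantity actually transacted is the short side, supply: 58.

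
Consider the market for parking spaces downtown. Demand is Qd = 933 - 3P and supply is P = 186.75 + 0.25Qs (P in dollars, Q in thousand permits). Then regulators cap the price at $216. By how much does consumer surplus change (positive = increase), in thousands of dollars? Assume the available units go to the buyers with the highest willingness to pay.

Rearranging supply gives Qs = 4P - 747. Setting quantity demanded equal to quantity supplied, 933 - 3P = 4P - 747, gives P* = 240 and Q* = 213.
Because the ceiling (216) lies below the market-clearing price, it is binding.
At P = 216: Qd = 933 - 3·216 = 285 and Qs = 4·216 - 747 = 117.
Consumer surplus without the control is ½ · (311 - 240) · 213 = 7561.5.
With the ceiling, 117 units are sold at 216 (assume they go to the highest-value buyers). The demand price at Q = 117 is 272, so CS = ½ · [(311 - 216) + (272 - 216)] · 117 = 8833.5.
Change in consumer surplus = 8833.5 - 7561.5 = 1272.

1272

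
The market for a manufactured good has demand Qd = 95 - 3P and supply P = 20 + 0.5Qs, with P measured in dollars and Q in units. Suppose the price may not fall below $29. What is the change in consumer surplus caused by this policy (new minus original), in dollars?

Rearranging supply gives Qs = 2P - 40. Equilibrium: 95 - 3P = 2P - 40, so 135 = 5P and P* = 27, Q* = 14.
Since 29 > 27, the floor is binding.
At P = 29: Qd = 95 - 3·29 = 8 and Qs = 2·29 - 40 = 18.
Consumer surplus without the control is ½ · (95/3 - 27) · 14 = 98/3.
With the floor, consumers buy 8 units at 29, so CS = ½ · (95/3 - 29) · 8 = 32/3.
Change in consumer surplus = 32/3 - 98/3 = -22.

-22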